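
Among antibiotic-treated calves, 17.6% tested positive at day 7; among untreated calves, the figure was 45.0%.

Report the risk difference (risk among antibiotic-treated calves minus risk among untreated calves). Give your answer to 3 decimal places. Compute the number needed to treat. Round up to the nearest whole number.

risk difference = 0.1760 − 0.4500 = -0.274
absolute risk difference = 0.274000
1 / 0.274000 = 3.650 → round up → 4

RD = -0.274; NNT = 4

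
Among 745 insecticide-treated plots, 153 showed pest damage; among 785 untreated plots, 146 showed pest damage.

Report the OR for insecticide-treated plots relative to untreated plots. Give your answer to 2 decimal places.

1.13

odds, insecticide-treated plots = 153/592 = 0.2584
odds, untreated plots = 146/639 = 0.2285
OR = 0.2584 / 0.2285 = 1.13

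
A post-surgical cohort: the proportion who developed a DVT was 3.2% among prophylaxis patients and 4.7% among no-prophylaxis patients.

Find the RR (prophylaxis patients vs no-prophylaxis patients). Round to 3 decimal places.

RR = 0.03200 / 0.04700 = 0.681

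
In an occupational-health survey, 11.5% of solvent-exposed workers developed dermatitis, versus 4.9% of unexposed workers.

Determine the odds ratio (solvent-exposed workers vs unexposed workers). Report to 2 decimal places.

odds, solvent-exposed workers = 0.11500/0.88500 = 0.12994
odds, unexposed workers = 0.04900/0.95100 = 0.05152
OR = 0.12994 / 0.05152 = 2.52

2.52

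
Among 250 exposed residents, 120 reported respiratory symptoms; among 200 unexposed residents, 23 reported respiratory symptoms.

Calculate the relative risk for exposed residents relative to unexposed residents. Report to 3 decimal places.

4.174

risk, exposed residents = 120/250 = 0.4800
risk, unexposed residents = 23/200 = 0.1150
RR = 0.4800 / 0.1150 = 4.174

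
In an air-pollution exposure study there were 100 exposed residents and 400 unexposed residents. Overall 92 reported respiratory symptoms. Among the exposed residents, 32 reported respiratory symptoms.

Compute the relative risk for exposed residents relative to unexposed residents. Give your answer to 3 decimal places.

RR ≈ 2.133

exposed residents without the outcome: 100 − 32 = 68
unexposed residents with the outcome: 92 − 32 = 60
unexposed residents without the outcome: 400 − 60 = 340
risk, exposed residents = 32/100 = 0.3200
risk, unexposed residents = 60/400 = 0.1500
RR = 0.3200 / 0.1500 = 2.133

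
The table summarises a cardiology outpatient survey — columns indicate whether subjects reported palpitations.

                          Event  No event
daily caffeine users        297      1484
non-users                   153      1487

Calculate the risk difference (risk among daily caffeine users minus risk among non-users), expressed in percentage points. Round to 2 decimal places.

RD ≈ 7.35

risk, daily caffeine users = 297/1781 = 0.1668
risk, non-users = 153/1640 = 0.0933
risk difference = 0.1668 − 0.0933 = 0.0735 → 7.35 percentage points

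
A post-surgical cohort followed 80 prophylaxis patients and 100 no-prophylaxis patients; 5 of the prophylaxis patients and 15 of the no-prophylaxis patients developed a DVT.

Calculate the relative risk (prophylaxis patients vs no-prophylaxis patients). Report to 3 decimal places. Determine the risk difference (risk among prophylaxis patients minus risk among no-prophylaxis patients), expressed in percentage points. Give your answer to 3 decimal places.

RR = 0.417; RD = -8.750

risk, prophylaxis patients = 5/80 = 0.0625
risk, no-prophylaxis patients = 15/100 = 0.1500
RR = 0.0625 / 0.1500 = 0.417
risk difference = 0.0625 − 0.1500 = -0.0875 → -8.750 percentage points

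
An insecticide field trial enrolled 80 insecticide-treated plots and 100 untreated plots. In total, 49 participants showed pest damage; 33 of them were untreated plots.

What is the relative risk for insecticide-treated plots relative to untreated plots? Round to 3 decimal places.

insecticide-treated plots with the outcome: 49 − 33 = 16
insecticide-treated plots without the outcome: 80 − 16 = 64
untreated plots without the outcome: 100 − 33 = 67
risk, insecticide-treated plots = 16/80 = 0.2000
risk, untreated plots = 33/100 = 0.3300
RR = 0.2000 / 0.3300 = 0.606

0.606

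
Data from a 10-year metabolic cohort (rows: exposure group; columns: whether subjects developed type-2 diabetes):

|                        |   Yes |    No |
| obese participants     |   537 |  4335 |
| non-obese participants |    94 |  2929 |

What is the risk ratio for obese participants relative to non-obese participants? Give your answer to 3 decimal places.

3.545

risk, obese participants = 537/4872 = 0.11022
risk, non-obese participants = 94/3023 = 0.03109
RR = 0.11022 / 0.03109 = 3.545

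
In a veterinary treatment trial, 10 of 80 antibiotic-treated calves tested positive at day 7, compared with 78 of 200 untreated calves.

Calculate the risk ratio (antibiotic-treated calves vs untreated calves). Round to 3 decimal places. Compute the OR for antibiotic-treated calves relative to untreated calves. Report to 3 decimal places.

RR = 0.321; OR = 0.223

risk, antibiotic-treated calves = 10/80 = 0.1250
risk, untreated calves = 78/200 = 0.3900
RR = 0.1250 / 0.3900 = 0.321
OR = (10 × 122) / (70 × 78) = 1220/5460 ≈ 0.223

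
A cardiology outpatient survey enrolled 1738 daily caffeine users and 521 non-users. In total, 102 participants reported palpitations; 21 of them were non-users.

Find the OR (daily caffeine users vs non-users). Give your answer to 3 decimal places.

daily caffeine users with the outcome: 102 − 21 = 81
daily caffeine users without the outcome: 1738 − 81 = 1657
non-users without the outcome: 521 − 21 = 500
odds, daily caffeine users = 81/1657 = 0.04888
odds, non-users = 21/500 = 0.04200
OR = 0.04888 / 0.04200 = 1.164

1.164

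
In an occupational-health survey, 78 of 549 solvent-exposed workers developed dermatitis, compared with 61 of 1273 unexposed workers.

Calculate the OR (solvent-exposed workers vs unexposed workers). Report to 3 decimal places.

OR = (78 × 1212) / (471 × 61) = 94536/28731 ≈ 3.290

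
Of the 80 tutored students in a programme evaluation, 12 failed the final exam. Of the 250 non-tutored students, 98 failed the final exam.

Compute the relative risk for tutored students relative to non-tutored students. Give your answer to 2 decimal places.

risk, tutored students = 12/80 = 0.1500
risk, non-tutored students = 98/250 = 0.3920
RR = 0.1500 / 0.3920 = 0.38

RR ≈ 0.38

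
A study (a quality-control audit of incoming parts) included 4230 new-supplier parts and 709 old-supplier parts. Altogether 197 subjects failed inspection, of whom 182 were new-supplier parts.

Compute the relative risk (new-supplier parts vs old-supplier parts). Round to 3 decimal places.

RR ≈ 2.034

new-supplier parts without the outcome: 4230 − 182 = 4048
old-supplier parts with the outcome: 197 − 182 = 15
old-supplier parts without the outcome: 709 − 15 = 694
risk, new-supplier parts = 182/4230 = 0.04303
risk, old-supplier parts = 15/709 = 0.02116
RR = 0.04303 / 0.02116 = 2.034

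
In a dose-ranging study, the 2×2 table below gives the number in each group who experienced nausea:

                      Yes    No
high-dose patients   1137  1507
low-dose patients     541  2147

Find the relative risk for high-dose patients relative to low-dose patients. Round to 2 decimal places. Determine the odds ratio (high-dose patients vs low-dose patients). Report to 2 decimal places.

RR = 2.14; OR = 2.99

risk, high-dose patients = 1137/2644 = 0.4300
risk, low-dose patients = 541/2688 = 0.2013
RR = 0.4300 / 0.2013 = 2.14
OR = (1137 × 2147) / (1507 × 541) = 2441139/815287 ≈ 2.99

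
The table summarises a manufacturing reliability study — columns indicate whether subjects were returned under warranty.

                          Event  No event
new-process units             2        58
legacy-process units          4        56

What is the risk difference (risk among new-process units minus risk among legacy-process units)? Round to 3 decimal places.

risk, new-process units = 2/60 = 0.03333
risk, legacy-process units = 4/60 = 0.06667
risk difference = 0.03333 − 0.06667 = -0.033

-0.033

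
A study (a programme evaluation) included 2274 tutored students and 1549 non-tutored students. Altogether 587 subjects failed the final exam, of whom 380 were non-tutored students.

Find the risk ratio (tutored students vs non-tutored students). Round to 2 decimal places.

0.37

tutored students with the outcome: 587 − 380 = 207
tutored students without the outcome: 2274 − 207 = 2067
non-tutored students without the outcome: 1549 − 380 = 1169
risk, tutored students = 207/2274 = 0.0910
risk, non-tutored students = 380/1549 = 0.2453
RR = 0.0910 / 0.2453 = 0.37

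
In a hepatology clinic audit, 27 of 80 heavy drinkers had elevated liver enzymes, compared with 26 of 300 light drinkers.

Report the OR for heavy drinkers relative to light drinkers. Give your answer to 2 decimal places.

OR = (27 × 274) / (53 × 26) = 7398/1378 ≈ 5.37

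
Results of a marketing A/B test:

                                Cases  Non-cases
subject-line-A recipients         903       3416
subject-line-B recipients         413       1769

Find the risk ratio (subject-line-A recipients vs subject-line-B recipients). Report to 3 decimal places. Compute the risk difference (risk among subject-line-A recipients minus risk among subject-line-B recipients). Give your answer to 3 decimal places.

RR = 1.105; RD = 0.020

risk, subject-line-A recipients = 903/4319 = 0.2091
risk, subject-line-B recipients = 413/2182 = 0.1893
RR = 0.2091 / 0.1893 = 1.105
risk difference = 0.2091 − 0.1893 = 0.020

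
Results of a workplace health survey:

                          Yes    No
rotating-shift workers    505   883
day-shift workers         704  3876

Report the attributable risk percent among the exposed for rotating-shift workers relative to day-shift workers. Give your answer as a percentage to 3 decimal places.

risk, rotating-shift workers = 505/1388 = 0.3638
risk, day-shift workers = 704/4580 = 0.1537
AR% = (0.3638 − 0.1537) / 0.3638 = 0.5775 → 57.752%

57.752%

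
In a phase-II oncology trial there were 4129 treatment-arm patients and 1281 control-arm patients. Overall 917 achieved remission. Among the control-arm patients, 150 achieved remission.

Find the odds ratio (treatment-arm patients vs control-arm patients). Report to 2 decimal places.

OR = 1.72

treatment-arm patients with the outcome: 917 − 150 = 767
treatment-arm patients without the outcome: 4129 − 767 = 3362
control-arm patients without the outcome: 1281 − 150 = 1131
OR = (767 × 1131) / (3362 × 150) = 867477/504300 ≈ 1.72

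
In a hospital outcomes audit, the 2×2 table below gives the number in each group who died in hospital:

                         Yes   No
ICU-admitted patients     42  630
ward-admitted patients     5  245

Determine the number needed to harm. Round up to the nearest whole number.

NNH ≈ 24

risk, ICU-admitted patients = 42/672 = 0.062500
risk, ward-admitted patients = 5/250 = 0.020000
absolute risk difference = 0.042500
1 / 0.042500 = 23.529 → round up → 24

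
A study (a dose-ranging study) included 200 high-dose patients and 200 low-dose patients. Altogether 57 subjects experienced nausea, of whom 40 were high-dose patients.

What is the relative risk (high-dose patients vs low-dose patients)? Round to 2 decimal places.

high-dose patients without the outcome: 200 − 40 = 160
low-dose patients with the outcome: 57 − 40 = 17
low-dose patients without the outcome: 200 − 17 = 183
risk, high-dose patients = 40/200 = 0.2000
risk, low-dose patients = 17/200 = 0.0850
RR = 0.2000 / 0.0850 = 2.35

RR ≈ 2.35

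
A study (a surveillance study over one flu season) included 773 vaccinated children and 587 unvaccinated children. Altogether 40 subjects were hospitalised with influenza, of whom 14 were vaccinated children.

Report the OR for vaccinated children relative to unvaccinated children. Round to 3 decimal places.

vaccinated children without the outcome: 773 − 14 = 759
unvaccinated children with the outcome: 40 − 14 = 26
unvaccinated children without the outcome: 587 − 26 = 561
odds, vaccinated children = 14/759 = 0.01845
odds, unvaccinated children = 26/561 = 0.04635
OR = 0.01845 / 0.04635 = 0.398

OR: 0.398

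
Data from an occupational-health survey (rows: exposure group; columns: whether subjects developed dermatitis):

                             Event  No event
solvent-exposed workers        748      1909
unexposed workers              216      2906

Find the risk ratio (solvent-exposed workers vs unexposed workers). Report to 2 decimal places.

RR: 4.07

risk, solvent-exposed workers = 748/2657 = 0.2815
risk, unexposed workers = 216/3122 = 0.0692
RR = 0.2815 / 0.0692 = 4.07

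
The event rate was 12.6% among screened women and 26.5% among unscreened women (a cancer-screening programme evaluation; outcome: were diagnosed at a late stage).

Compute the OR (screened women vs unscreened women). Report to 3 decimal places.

odds, screened women = 0.1260/0.8740 = 0.1442
odds, unscreened women = 0.2650/0.7350 = 0.3605
OR = 0.1442 / 0.3605 = 0.400

0.400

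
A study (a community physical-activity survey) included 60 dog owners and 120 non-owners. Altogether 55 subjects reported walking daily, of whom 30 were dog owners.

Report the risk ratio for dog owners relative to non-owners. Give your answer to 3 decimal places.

dog owners without the outcome: 60 − 30 = 30
non-owners with the outcome: 55 − 30 = 25
non-owners without the outcome: 120 − 25 = 95
risk, dog owners = 30/60 = 0.5000
risk, non-owners = 25/120 = 0.2083
RR = 0.5000 / 0.2083 = 2.400

2.400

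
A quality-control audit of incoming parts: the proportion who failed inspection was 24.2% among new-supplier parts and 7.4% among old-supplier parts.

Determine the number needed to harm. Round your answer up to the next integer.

NNH ≈ 6

absolute risk difference = 0.168000
1 / 0.168000 = 5.952 → round up → 6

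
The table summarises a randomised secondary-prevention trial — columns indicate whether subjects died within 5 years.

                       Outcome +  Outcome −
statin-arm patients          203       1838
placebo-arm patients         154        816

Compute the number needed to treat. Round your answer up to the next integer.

NNT: 17

risk, statin-arm patients = 203/2041 = 0.099461
risk, placebo-arm patients = 154/970 = 0.158763
absolute risk difference = 0.059302
1 / 0.059302 = 16.863 → round up → 17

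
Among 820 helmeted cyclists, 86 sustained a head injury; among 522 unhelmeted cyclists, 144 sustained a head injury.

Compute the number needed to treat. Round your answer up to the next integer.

risk, helmeted cyclists = 86/820 = 0.104878
risk, unhelmeted cyclists = 144/522 = 0.275862
absolute risk difference = 0.170984
1 / 0.170984 = 5.849 → round up → 6

NNT = 6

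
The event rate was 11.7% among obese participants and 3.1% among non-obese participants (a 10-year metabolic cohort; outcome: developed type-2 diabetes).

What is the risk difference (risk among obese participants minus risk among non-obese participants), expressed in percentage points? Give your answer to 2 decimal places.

risk difference = 0.11700 − 0.03100 = 0.08600 → 8.60 percentage points

8.60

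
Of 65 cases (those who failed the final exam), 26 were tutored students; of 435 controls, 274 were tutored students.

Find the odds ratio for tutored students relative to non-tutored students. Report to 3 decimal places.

OR = (26 × 161) / (274 × 39) = 4186/10686 ≈ 0.392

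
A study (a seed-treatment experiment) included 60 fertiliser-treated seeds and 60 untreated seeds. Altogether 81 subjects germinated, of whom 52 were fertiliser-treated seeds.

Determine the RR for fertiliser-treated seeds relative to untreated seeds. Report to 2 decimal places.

fertiliser-treated seeds without the outcome: 60 − 52 = 8
untreated seeds with the outcome: 81 − 52 = 29
untreated seeds without the outcome: 60 − 29 = 31
risk, fertiliser-treated seeds = 52/60 = 0.8667
risk, untreated seeds = 29/60 = 0.4833
RR = 0.8667 / 0.4833 = 1.79

RR ≈ 1.79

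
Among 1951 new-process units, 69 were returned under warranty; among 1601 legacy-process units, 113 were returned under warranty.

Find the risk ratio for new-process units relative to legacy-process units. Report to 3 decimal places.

0.501

risk, new-process units = 69/1951 = 0.03537
risk, legacy-process units = 113/1601 = 0.07058
RR = 0.03537 / 0.07058 = 0.501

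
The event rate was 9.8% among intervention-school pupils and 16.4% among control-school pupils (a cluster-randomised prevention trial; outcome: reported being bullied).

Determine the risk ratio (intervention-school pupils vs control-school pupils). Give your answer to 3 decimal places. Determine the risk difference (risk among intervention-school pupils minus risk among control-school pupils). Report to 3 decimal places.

RR = 0.598; RD = -0.066

RR = 0.0980 / 0.1640 = 0.598
risk difference = 0.0980 − 0.1640 = -0.066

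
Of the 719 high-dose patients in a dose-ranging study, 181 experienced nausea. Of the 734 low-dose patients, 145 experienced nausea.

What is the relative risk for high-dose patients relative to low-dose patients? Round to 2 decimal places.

1.27

risk, high-dose patients = 181/719 = 0.2517
risk, low-dose patients = 145/734 = 0.1975
RR = 0.2517 / 0.1975 = 1.27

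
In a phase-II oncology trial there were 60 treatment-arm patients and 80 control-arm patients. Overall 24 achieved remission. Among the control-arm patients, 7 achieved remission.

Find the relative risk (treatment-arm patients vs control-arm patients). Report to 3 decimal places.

3.238

treatment-arm patients with the outcome: 24 − 7 = 17
treatment-arm patients without the outcome: 60 − 17 = 43
control-arm patients without the outcome: 80 − 7 = 73
risk, treatment-arm patients = 17/60 = 0.2833
risk, control-arm patients = 7/80 = 0.0875
RR = 0.2833 / 0.0875 = 3.238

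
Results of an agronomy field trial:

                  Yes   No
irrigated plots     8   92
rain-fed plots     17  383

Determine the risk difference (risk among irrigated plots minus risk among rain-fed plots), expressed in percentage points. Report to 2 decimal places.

3.75

risk, irrigated plots = 8/100 = 0.08000
risk, rain-fed plots = 17/400 = 0.04250
risk difference = 0.08000 − 0.04250 = 0.03750 → 3.75 percentage points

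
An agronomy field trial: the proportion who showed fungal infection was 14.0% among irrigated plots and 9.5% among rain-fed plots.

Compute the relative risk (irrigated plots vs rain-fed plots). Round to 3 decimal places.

RR = 0.1400 / 0.0950 = 1.474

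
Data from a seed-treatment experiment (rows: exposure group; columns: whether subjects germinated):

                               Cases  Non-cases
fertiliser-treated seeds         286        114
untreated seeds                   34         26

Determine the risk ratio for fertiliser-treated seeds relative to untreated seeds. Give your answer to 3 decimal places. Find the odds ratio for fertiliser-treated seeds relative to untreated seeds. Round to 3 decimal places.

RR = 1.262; OR = 1.918

risk, fertiliser-treated seeds = 286/400 = 0.7150
risk, untreated seeds = 34/60 = 0.5667
RR = 0.7150 / 0.5667 = 1.262
OR = (286 × 26) / (114 × 34) = 7436/3876 ≈ 1.918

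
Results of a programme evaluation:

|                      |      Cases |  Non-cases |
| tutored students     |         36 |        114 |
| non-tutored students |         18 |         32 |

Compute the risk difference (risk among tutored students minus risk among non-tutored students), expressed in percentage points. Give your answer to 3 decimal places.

risk, tutored students = 36/150 = 0.2400
risk, non-tutored students = 18/50 = 0.3600
risk difference = 0.2400 − 0.3600 = -0.1200 → -12.000 percentage points

-12.000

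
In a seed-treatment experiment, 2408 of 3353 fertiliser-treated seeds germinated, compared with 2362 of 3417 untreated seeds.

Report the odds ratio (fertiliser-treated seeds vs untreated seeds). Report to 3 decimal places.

odds, fertiliser-treated seeds = 2408/945 = 2.5481
odds, untreated seeds = 2362/1055 = 2.2389
OR = 2.5481 / 2.2389 = 1.138

1.138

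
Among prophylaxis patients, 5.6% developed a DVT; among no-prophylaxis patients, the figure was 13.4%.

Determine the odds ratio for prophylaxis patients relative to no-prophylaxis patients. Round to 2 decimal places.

odds, prophylaxis patients = 0.0560/0.9440 = 0.0593
odds, no-prophylaxis patients = 0.1340/0.8660 = 0.1547
OR = 0.0593 / 0.1547 = 0.38

0.38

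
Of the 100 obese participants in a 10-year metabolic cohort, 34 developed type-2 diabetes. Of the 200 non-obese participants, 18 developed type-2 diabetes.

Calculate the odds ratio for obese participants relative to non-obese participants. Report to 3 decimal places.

OR = (34 × 182) / (66 × 18) = 6188/1188 ≈ 5.209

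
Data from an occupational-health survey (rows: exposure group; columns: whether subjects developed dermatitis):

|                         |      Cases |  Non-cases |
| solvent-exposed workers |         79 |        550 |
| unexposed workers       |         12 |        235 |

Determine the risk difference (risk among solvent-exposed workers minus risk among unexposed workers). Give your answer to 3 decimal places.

risk, solvent-exposed workers = 79/629 = 0.12560
risk, unexposed workers = 12/247 = 0.04858
risk difference = 0.12560 − 0.04858 = 0.077

0.077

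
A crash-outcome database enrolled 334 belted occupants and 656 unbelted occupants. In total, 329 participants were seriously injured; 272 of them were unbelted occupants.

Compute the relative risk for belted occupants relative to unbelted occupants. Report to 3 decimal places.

belted occupants with the outcome: 329 − 272 = 57
belted occupants without the outcome: 334 − 57 = 277
unbelted occupants without the outcome: 656 − 272 = 384
risk, belted occupants = 57/334 = 0.1707
risk, unbelted occupants = 272/656 = 0.4146
RR = 0.1707 / 0.4146 = 0.412

RR: 0.412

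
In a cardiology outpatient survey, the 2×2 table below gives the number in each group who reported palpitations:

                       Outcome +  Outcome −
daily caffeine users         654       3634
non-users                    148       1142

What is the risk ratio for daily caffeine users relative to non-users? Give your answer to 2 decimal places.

risk, daily caffeine users = 654/4288 = 0.1525
risk, non-users = 148/1290 = 0.1147
RR = 0.1525 / 0.1147 = 1.33

RR = 1.33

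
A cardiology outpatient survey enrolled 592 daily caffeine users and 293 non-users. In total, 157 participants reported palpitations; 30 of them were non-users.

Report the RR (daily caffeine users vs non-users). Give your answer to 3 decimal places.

daily caffeine users with the outcome: 157 − 30 = 127
daily caffeine users without the outcome: 592 − 127 = 465
non-users without the outcome: 293 − 30 = 263
risk, daily caffeine users = 127/592 = 0.2145
risk, non-users = 30/293 = 0.1024
RR = 0.2145 / 0.1024 = 2.095

RR = 2.095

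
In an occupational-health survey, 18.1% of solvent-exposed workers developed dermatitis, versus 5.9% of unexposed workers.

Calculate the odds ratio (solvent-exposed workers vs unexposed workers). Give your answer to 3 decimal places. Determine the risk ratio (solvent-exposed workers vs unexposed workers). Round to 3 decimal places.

odds, solvent-exposed workers = 0.1810/0.8190 = 0.2210
odds, unexposed workers = 0.0590/0.9410 = 0.0627
OR = 0.2210 / 0.0627 = 3.525
RR = 0.1810 / 0.0590 = 3.068

OR = 3.525; RR = 3.068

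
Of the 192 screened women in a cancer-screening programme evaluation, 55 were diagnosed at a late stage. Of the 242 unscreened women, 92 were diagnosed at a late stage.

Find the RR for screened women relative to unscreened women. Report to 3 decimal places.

0.754

risk, screened women = 55/192 = 0.2865
risk, unscreened women = 92/242 = 0.3802
RR = 0.2865 / 0.3802 = 0.754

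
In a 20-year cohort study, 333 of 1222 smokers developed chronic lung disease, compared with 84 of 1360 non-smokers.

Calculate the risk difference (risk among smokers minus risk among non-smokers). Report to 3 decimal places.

RD ≈ 0.211

risk, smokers = 333/1222 = 0.2725
risk, non-smokers = 84/1360 = 0.0618
risk difference = 0.2725 − 0.0618 = 0.211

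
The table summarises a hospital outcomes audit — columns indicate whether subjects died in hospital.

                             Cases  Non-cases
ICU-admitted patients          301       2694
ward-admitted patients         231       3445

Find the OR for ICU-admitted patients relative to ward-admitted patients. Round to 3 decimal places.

OR = (301 × 3445) / (2694 × 231) = 1036945/622314 ≈ 1.666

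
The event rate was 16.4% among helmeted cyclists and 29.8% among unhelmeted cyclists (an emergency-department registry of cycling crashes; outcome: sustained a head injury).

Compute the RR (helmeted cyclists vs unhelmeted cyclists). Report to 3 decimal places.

RR = 0.1640 / 0.2980 = 0.550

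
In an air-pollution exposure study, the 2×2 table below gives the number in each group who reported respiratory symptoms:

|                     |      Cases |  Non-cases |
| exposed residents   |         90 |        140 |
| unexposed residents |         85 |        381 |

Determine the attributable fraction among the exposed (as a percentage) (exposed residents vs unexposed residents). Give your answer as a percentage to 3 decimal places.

risk, exposed residents = 90/230 = 0.3913
risk, unexposed residents = 85/466 = 0.1824
AR% = (0.3913 − 0.1824) / 0.3913 = 0.5339 → 53.386%

AR%: 53.386%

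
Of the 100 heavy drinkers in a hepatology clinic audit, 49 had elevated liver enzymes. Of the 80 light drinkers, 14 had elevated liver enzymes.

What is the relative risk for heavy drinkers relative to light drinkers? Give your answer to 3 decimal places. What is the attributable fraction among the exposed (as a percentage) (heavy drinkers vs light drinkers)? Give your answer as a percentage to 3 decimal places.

risk, heavy drinkers = 49/100 = 0.4900
risk, light drinkers = 14/80 = 0.1750
RR = 0.4900 / 0.1750 = 2.800
AR% = (0.4900 − 0.1750) / 0.4900 = 0.6429 → 64.286%

RR = 2.800; AR% = 64.286%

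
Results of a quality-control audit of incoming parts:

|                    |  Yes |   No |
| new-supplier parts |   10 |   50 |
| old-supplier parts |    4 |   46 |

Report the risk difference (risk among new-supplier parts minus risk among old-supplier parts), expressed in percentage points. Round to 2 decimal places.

RD ≈ 8.67

risk, new-supplier parts = 10/60 = 0.1667
risk, old-supplier parts = 4/50 = 0.0800
risk difference = 0.1667 − 0.0800 = 0.0867 → 8.67 percentage points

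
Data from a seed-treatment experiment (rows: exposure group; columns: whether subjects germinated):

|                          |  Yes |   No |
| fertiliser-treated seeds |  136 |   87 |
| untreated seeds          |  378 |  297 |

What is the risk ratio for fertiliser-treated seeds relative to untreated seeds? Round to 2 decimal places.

risk, fertiliser-treated seeds = 136/223 = 0.6099
risk, untreated seeds = 378/675 = 0.5600
RR = 0.6099 / 0.5600 = 1.09

1.09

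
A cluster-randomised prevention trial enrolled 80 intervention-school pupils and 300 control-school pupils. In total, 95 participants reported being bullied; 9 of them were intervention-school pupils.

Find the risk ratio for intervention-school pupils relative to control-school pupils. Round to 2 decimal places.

RR: 0.39

intervention-school pupils without the outcome: 80 − 9 = 71
control-school pupils with the outcome: 95 − 9 = 86
control-school pupils without the outcome: 300 − 86 = 214
risk, intervention-school pupils = 9/80 = 0.1125
risk, control-school pupils = 86/300 = 0.2867
RR = 0.1125 / 0.2867 = 0.39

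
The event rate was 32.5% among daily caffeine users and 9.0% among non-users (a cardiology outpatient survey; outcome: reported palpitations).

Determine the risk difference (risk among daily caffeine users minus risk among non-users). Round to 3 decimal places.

risk difference = 0.3250 − 0.0900 = 0.235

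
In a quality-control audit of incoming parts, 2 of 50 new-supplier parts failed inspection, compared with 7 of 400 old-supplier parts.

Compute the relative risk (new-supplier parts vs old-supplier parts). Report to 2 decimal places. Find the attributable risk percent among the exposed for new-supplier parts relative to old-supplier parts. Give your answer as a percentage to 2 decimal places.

RR = 2.29; AR% = 56.25%

risk, new-supplier parts = 2/50 = 0.04000
risk, old-supplier parts = 7/400 = 0.01750
RR = 0.04000 / 0.01750 = 2.29
AR% = (0.04000 − 0.01750) / 0.04000 = 0.5625 → 56.25%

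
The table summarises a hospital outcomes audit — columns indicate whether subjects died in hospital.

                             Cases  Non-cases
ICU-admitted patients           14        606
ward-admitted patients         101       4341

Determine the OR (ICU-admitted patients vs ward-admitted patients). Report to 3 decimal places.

odds, ICU-admitted patients = 14/606 = 0.02310
odds, ward-admitted patients = 101/4341 = 0.02327
OR = 0.02310 / 0.02327 = 0.993

0.993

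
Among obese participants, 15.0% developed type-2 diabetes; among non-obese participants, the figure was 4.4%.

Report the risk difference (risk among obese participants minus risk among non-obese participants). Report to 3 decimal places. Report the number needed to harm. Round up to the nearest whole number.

RD = 0.106; NNH = 10

risk difference = 0.15000 − 0.04400 = 0.106
absolute risk difference = 0.106000
1 / 0.106000 = 9.434 → round up → 10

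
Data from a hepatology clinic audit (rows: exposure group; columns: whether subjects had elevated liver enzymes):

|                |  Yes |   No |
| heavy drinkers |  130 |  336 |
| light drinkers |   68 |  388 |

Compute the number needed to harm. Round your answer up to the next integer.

8

risk, heavy drinkers = 130/466 = 0.278970
risk, light drinkers = 68/456 = 0.149123
absolute risk difference = 0.129847
1 / 0.129847 = 7.701 → round up → 8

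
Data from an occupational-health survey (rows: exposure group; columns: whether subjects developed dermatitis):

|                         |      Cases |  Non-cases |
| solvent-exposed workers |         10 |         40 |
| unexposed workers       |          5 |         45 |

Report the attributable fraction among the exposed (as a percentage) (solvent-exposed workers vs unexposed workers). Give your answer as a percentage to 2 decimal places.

risk, solvent-exposed workers = 10/50 = 0.2000
risk, unexposed workers = 5/50 = 0.1000
AR% = (0.2000 − 0.1000) / 0.2000 = 0.5000 → 50.00%

AR% = 50.00%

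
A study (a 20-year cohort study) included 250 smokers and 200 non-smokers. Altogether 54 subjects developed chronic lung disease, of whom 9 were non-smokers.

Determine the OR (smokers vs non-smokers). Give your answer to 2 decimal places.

smokers with the outcome: 54 − 9 = 45
smokers without the outcome: 250 − 45 = 205
non-smokers without the outcome: 200 − 9 = 191
odds, smokers = 45/205 = 0.21951
odds, non-smokers = 9/191 = 0.04712
OR = 0.21951 / 0.04712 = 4.66

4.66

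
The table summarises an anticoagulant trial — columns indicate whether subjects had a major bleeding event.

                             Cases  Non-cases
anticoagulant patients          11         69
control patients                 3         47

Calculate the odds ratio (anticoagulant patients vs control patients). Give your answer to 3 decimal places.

odds, anticoagulant patients = 11/69 = 0.1594
odds, control patients = 3/47 = 0.0638
OR = 0.1594 / 0.0638 = 2.498

2.498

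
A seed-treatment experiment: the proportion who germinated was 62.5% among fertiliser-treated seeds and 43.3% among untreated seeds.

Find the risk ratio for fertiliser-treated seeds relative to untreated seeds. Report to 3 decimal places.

RR = 0.6250 / 0.4330 = 1.443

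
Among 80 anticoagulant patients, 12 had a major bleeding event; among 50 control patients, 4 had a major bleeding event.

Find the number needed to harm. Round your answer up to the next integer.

risk, anticoagulant patients = 12/80 = 0.150000
risk, control patients = 4/50 = 0.080000
absolute risk difference = 0.070000
1 / 0.070000 = 14.286 → round up → 15

NNH: 15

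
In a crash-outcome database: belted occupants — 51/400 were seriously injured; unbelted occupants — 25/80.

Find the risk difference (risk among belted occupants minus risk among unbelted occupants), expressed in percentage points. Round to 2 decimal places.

-18.50

risk, belted occupants = 51/400 = 0.1275
risk, unbelted occupants = 25/80 = 0.3125
risk difference = 0.1275 − 0.3125 = -0.1850 → -18.50 percentage points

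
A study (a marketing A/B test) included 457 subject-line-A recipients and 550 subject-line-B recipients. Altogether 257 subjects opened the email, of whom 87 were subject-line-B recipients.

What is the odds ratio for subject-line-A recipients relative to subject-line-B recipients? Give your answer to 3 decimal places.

subject-line-A recipients with the outcome: 257 − 87 = 170
subject-line-A recipients without the outcome: 457 − 170 = 287
subject-line-B recipients without the outcome: 550 − 87 = 463
OR = (170 × 463) / (287 × 87) = 78710/24969 ≈ 3.152

3.152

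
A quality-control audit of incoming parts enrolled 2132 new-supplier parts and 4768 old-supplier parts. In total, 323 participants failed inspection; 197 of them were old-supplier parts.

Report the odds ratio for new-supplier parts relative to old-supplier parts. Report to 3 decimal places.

1.457

new-supplier parts with the outcome: 323 − 197 = 126
new-supplier parts without the outcome: 2132 − 126 = 2006
old-supplier parts without the outcome: 4768 − 197 = 4571
OR = (126 × 4571) / (2006 × 197) = 575946/395182 ≈ 1.457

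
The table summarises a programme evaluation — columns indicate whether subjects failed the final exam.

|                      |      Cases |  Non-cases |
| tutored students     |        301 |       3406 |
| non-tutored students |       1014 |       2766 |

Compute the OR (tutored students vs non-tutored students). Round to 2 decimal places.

odds, tutored students = 301/3406 = 0.0884
odds, non-tutored students = 1014/2766 = 0.3666
OR = 0.0884 / 0.3666 = 0.24

OR ≈ 0.24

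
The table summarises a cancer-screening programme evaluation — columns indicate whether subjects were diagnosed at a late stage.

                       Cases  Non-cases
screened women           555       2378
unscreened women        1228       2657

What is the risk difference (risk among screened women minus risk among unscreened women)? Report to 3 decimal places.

risk, screened women = 555/2933 = 0.1892
risk, unscreened women = 1228/3885 = 0.3161
risk difference = 0.1892 − 0.3161 = -0.127

RD ≈ -0.127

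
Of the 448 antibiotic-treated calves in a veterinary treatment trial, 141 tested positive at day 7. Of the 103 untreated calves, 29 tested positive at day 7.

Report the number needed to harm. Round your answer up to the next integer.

31

risk, antibiotic-treated calves = 141/448 = 0.314732
risk, untreated calves = 29/103 = 0.281553
absolute risk difference = 0.033179
1 / 0.033179 = 30.140 → round up → 31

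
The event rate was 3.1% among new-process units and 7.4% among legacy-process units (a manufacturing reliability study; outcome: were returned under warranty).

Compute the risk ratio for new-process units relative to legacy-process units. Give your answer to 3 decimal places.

RR = 0.03100 / 0.07400 = 0.419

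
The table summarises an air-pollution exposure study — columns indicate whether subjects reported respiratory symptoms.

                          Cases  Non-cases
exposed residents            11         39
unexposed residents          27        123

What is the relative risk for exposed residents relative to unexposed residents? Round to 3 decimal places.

risk, exposed residents = 11/50 = 0.2200
risk, unexposed residents = 27/150 = 0.1800
RR = 0.2200 / 0.1800 = 1.222

1.222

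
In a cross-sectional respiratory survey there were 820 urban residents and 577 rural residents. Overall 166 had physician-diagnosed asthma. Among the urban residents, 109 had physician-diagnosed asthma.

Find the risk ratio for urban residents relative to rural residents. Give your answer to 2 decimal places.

RR ≈ 1.35

urban residents without the outcome: 820 − 109 = 711
rural residents with the outcome: 166 − 109 = 57
rural residents without the outcome: 577 − 57 = 520
risk, urban residents = 109/820 = 0.1329
risk, rural residents = 57/577 = 0.0988
RR = 0.1329 / 0.0988 = 1.35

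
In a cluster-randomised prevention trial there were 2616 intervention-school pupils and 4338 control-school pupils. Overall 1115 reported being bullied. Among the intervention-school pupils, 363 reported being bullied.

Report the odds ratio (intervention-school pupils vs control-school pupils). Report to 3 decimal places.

0.768

intervention-school pupils without the outcome: 2616 − 363 = 2253
control-school pupils with the outcome: 1115 − 363 = 752
control-school pupils without the outcome: 4338 − 752 = 3586
odds, intervention-school pupils = 363/2253 = 0.1611
odds, control-school pupils = 752/3586 = 0.2097
OR = 0.1611 / 0.2097 = 0.768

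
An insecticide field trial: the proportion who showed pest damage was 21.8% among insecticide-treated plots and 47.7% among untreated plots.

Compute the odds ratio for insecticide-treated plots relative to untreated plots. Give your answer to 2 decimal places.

OR: 0.31

odds, insecticide-treated plots = 0.2180/0.7820 = 0.2788
odds, untreated plots = 0.4770/0.5230 = 0.9120
OR = 0.2788 / 0.9120 = 0.31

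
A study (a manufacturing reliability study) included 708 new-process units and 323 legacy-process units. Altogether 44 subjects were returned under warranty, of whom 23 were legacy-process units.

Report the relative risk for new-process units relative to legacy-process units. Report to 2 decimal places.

new-process units with the outcome: 44 − 23 = 21
new-process units without the outcome: 708 − 21 = 687
legacy-process units without the outcome: 323 − 23 = 300
risk, new-process units = 21/708 = 0.02966
risk, legacy-process units = 23/323 = 0.07121
RR = 0.02966 / 0.07121 = 0.42

RR: 0.42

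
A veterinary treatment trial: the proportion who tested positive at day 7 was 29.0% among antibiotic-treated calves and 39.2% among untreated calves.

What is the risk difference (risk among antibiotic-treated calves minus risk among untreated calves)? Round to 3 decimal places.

risk difference = 0.2900 − 0.3920 = -0.102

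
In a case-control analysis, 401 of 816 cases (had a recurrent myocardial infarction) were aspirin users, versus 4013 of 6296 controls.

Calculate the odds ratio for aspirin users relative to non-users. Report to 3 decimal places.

0.550

odds, aspirin users = 401/4013 = 0.0999
odds, non-users = 415/2283 = 0.1818
OR = 0.0999 / 0.1818 = 0.550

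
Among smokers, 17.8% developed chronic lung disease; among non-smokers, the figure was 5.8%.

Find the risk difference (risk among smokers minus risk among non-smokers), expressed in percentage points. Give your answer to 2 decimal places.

12.00

risk difference = 0.1780 − 0.0580 = 0.1200 → 12.00 percentage points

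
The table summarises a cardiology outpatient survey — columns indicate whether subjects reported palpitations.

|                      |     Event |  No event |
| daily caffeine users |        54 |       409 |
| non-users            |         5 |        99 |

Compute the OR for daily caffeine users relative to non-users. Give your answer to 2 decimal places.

OR = (54 × 99) / (409 × 5) = 5346/2045 ≈ 2.61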